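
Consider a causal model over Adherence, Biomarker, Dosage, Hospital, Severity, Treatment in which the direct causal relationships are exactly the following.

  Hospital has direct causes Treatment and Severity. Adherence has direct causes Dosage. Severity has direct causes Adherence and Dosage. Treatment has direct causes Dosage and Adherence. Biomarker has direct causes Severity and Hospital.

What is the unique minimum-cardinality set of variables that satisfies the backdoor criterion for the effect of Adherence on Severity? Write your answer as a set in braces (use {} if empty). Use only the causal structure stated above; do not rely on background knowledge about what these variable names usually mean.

{Dosage}

Variables eligible for adjustment (non-descendants of Adherence, excluding Adherence and Severity): {Dosage}.
Backdoor paths from Adherence to Severity:
  P1: Adherence <- Dosage -> Treatment -> Hospital <- Severity
  P2: Adherence <- Dosage -> Treatment -> Hospital -> Biomarker <- Severity
  P3: Adherence <- Dosage -> Severity
The empty set is not sufficient: P3 (Adherence <- Dosage -> Severity) has no collider blocking it and no conditioned non-collider, so it is open.
Try {Dosage}:
  P1: blocked at fork node Dosage ∈ conditioning set.
  P2: blocked at fork node Dosage ∈ conditioning set.
  P3: blocked at fork node Dosage ∈ conditioning set.
{Dosage} contains no descendant of Adherence and blocks every backdoor path.
{Dosage} is the unique smallest valid adjustment set.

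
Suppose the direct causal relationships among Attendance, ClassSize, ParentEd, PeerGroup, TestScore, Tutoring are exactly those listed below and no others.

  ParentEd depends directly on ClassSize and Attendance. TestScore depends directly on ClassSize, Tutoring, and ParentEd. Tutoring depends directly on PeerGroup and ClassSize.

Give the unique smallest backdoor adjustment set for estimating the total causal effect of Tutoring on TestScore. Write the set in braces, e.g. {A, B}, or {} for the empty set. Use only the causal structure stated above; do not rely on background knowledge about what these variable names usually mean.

{ClassSize}

Variables eligible for adjustment (non-descendants of Tutoring, excluding Tutoring and TestScore): {Attendance, ClassSize, ParentEd, PeerGroup}.
Backdoor paths from Tutoring to TestScore:
  P1: Tutoring <- ClassSize -> ParentEd -> TestScore
  P2: Tutoring <- ClassSize -> TestScore
The empty set is not sufficient: P1 (Tutoring <- ClassSize -> ParentEd -> TestScore) has no collider blocking it and no conditioned non-collider, so it is open.
Try {ClassSize}:
  P1: blocked at fork node ClassSize ∈ conditioning set.
  P2: blocked at fork node ClassSize ∈ conditioning set.
{ClassSize} contains no descendant of Tutoring and blocks every backdoor path.
No other singleton works — e.g. {Attendance} leaves P1 open — so {ClassSize} is the unique smallest valid adjustment set.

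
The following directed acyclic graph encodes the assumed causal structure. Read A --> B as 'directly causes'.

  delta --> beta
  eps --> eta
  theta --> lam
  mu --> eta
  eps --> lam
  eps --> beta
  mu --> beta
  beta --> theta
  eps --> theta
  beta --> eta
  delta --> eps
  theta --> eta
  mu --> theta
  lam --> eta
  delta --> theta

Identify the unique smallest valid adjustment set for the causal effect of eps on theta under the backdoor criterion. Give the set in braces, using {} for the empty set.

{delta}

Variables eligible for adjustment (non-descendants of eps, excluding eps and theta): {delta, mu}.
Backdoor paths from eps to theta:
  P1: eps <- delta -> beta <- mu -> theta
  P2: eps <- delta -> beta <- mu -> eta <- theta
  P3: eps <- delta -> beta <- mu -> eta <- lam <- theta
  P4: eps <- delta -> beta -> theta
  P5: eps <- delta -> beta -> eta <- mu -> theta
  P6: eps <- delta -> beta -> eta <- theta
  P7: eps <- delta -> beta -> eta <- lam <- theta
  P8: eps <- delta -> theta
The empty set is not sufficient: P4 (eps <- delta -> beta -> theta) has no collider blocking it and no conditioned non-collider, so it is open.
Try {delta}:
  P1: blocked at fork node delta ∈ conditioning set.
  P2: blocked at fork node delta ∈ conditioning set.
  P3: blocked at fork node delta ∈ conditioning set.
  P4: blocked at fork node delta ∈ conditioning set.
  P5: blocked at fork node delta ∈ conditioning set.
  P6: blocked at fork node delta ∈ conditioning set.
  P7: blocked at fork node delta ∈ conditioning set.
  P8: blocked at fork node delta ∈ conditioning set.
{delta} contains no descendant of eps and blocks every backdoor path.
No other singleton works — e.g. {mu} leaves P4 open — so {delta} is the unique smallest valid adjustment set.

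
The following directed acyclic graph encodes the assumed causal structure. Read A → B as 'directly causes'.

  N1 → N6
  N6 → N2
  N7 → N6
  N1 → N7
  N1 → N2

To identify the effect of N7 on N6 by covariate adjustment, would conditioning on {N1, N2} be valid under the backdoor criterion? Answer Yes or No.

No

Backdoor paths from N7 to N6 (paths whose first edge points into N7):
  P1: N7 <- N1 -> N6
  P2: N7 <- N1 -> N2 <- N6
Condition 1 (no descendant of N7 in the set): FAILS — N2 is a descendant of N7.
Condition 2 (every backdoor path blocked by {N1, N2}):
  P1: blocked at fork node N1 ∈ conditioning set.
  P2: blocked at fork node N1 ∈ conditioning set.
{N1, N2} does not satisfy the backdoor criterion.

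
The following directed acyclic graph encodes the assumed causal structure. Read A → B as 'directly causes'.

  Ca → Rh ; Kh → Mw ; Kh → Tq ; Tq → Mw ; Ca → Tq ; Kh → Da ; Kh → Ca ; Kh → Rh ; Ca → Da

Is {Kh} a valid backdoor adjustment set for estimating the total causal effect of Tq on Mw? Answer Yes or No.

Yes

Backdoor paths from Tq to Mw (paths whose first edge points into Tq):
  P1: Tq <- Kh -> Mw
  P2: Tq <- Ca <- Kh -> Mw
  P3: Tq <- Ca -> Da <- Kh -> Mw
  P4: Tq <- Ca -> Rh <- Kh -> Mw
Condition 1 (no descendant of Tq in the set): holds — descendants of Tq are {Mw}; none are in {Kh}.
Condition 2 (every backdoor path blocked by {Kh}):
  P1: blocked at fork node Kh ∈ conditioning set.
  P2: blocked at fork node Kh ∈ conditioning set.
  P3: blocked at collider Da (neither it nor any descendant is in the conditioning set).
  P4: blocked at collider Rh (neither it nor any descendant is in the conditioning set).
{Kh} satisfies the backdoor criterion.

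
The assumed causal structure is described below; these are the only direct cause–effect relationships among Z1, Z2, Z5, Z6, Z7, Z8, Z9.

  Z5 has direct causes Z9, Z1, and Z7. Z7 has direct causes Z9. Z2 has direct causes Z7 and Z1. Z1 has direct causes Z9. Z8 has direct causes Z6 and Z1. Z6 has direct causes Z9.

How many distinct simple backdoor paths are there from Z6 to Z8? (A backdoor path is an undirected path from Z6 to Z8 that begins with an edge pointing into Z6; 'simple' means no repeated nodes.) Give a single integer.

5

A backdoor path from Z6 to Z8 is any simple undirected path whose first edge points into Z6 (i.e. leaves Z6 via a parent).
Parents of Z6: {Z9}.
Enumerating:
  P1: Z6 <- Z9 -> Z7 -> Z5 <- Z1 -> Z8
  P2: Z6 <- Z9 -> Z7 -> Z2 <- Z1 -> Z8
  P3: Z6 <- Z9 -> Z1 -> Z8
  P4: Z6 <- Z9 -> Z5 <- Z7 -> Z2 <- Z1 -> Z8
  P5: Z6 <- Z9 -> Z5 <- Z1 -> Z8
That exhausts the simple backdoor paths. Count: 5.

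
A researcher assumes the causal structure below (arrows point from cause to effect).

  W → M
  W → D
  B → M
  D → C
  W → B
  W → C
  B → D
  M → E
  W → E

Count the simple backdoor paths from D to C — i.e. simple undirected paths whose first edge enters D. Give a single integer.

4

A backdoor path from D to C is any simple undirected path whose first edge points into D (i.e. leaves D via a parent).
Parents of D: {B, W}.
Enumerating:
  P1: D <- W -> C
  P2: D <- B <- W -> C
  P3: D <- B -> M <- W -> C
  P4: D <- B -> M -> E <- W -> C
That exhausts the simple backdoor paths. Count: 4.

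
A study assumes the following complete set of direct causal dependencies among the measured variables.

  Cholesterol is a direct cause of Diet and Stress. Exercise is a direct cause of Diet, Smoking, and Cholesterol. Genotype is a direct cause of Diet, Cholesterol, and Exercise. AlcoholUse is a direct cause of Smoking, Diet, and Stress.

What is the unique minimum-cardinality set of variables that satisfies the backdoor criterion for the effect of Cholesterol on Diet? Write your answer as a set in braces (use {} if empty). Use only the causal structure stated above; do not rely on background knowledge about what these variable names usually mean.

Variables eligible for adjustment (non-descendants of Cholesterol, excluding Cholesterol and Diet): {AlcoholUse, Exercise, Genotype, Smoking}.
Backdoor paths from Cholesterol to Diet:
  P1: Cholesterol <- Genotype -> Exercise -> Smoking <- AlcoholUse -> Diet
  P2: Cholesterol <- Genotype -> Exercise -> Diet
  P3: Cholesterol <- Genotype -> Diet
  P4: Cholesterol <- Exercise <- Genotype -> Diet
  P5: Cholesterol <- Exercise -> Smoking <- AlcoholUse -> Diet
  P6: Cholesterol <- Exercise -> Diet
The empty set is not sufficient: P2 (Cholesterol <- Genotype -> Exercise -> Diet) has no collider blocking it and no conditioned non-collider, so it is open.
Try {Exercise, Genotype}:
  P1: blocked at fork node Genotype ∈ conditioning set.
  P2: blocked at fork node Genotype ∈ conditioning set.
  P3: blocked at fork node Genotype ∈ conditioning set.
  P4: blocked at chain node Exercise ∈ conditioning set.
  P5: blocked at fork node Exercise ∈ conditioning set.
  P6: blocked at fork node Exercise ∈ conditioning set.
{Exercise, Genotype} contains no descendant of Cholesterol and blocks every backdoor path.
Every element of {Exercise, Genotype} is needed (dropping Exercise leaves P6 open; dropping Genotype leaves P3 open), so no proper subset is valid.
Among all size-2 subsets of the eligible variables, only {Exercise, Genotype} blocks every backdoor path, so it is the unique smallest valid adjustment set.

{Exercise, Genotype}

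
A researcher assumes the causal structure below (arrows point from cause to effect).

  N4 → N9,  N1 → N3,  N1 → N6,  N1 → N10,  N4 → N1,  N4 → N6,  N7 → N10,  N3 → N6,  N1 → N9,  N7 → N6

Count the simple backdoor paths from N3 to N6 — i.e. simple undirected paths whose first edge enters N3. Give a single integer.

4

A backdoor path from N3 to N6 is any simple undirected path whose first edge points into N3 (i.e. leaves N3 via a parent).
Parents of N3: {N1}.
Enumerating:
  P1: N3 <- N1 <- N4 -> N6
  P2: N3 <- N1 -> N10 <- N7 -> N6
  P3: N3 <- N1 -> N6
  P4: N3 <- N1 -> N9 <- N4 -> N6
That exhausts the simple backdoor paths. Count: 4.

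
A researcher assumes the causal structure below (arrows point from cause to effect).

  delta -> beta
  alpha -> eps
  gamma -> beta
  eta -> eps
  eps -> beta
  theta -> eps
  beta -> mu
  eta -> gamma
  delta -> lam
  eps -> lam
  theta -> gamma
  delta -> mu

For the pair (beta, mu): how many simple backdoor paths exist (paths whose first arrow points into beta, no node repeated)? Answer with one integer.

A backdoor path from beta to mu is any simple undirected path whose first edge points into beta (i.e. leaves beta via a parent).
Parents of beta: {delta, eps, gamma}.
Enumerating:
  P1: beta <- delta -> mu
  P2: beta <- gamma <- eta -> eps -> lam <- delta -> mu
  P3: beta <- gamma <- theta -> eps -> lam <- delta -> mu
  P4: beta <- eps -> lam <- delta -> mu
That exhausts the simple backdoor paths. Count: 4.

4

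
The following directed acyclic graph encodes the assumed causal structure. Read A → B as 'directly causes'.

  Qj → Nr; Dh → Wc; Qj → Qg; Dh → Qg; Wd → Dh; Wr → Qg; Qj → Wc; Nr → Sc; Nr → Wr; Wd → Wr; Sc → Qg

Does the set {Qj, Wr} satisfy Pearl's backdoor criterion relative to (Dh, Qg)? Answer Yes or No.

No

Backdoor paths from Dh to Qg (paths whose first edge points into Dh):
  P1: Dh <- Wd -> Wr <- Nr <- Qj -> Qg
  P2: Dh <- Wd -> Wr <- Nr -> Sc -> Qg
  P3: Dh <- Wd -> Wr -> Qg
Condition 1 (no descendant of Dh in the set): holds — descendants of Dh are {Qg, Wc}; none are in {Qj, Wr}.
Condition 2 (every backdoor path blocked by {Qj, Wr}):
  P1: blocked at fork node Qj ∈ conditioning set.
  P2: open — collider(s) Wr are conditioned on (or have a conditioned descendant) and no non-collider on the path is in the set.
  P3: blocked at chain node Wr ∈ conditioning set.
{Qj, Wr} does not satisfy the backdoor criterion.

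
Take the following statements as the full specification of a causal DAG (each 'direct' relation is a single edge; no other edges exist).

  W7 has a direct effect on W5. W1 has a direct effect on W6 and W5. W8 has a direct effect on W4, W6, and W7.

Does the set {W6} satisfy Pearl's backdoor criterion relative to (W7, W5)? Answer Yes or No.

Backdoor paths from W7 to W5 (paths whose first edge points into W7):
  P1: W7 <- W8 -> W6 <- W1 -> W5
Condition 1 (no descendant of W7 in the set): holds — descendants of W7 are {W5}; none are in {W6}.
Condition 2 (every backdoor path blocked by {W6}):
  P1: open — collider(s) W6 are conditioned on (or have a conditioned descendant) and no non-collider on the path is in the set.
{W6} does not satisfy the backdoor criterion.

No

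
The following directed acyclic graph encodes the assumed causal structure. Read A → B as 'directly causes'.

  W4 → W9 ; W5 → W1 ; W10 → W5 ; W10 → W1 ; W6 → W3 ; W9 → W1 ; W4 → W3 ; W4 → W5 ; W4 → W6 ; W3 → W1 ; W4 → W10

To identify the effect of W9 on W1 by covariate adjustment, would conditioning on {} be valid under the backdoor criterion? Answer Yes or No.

Backdoor paths from W9 to W1 (paths whose first edge points into W9):
  P1: W9 <- W4 -> W6 -> W3 -> W1
  P2: W9 <- W4 -> W3 -> W1
  P3: W9 <- W4 -> W10 -> W5 -> W1
  P4: W9 <- W4 -> W10 -> W1
  P5: W9 <- W4 -> W5 <- W10 -> W1
  P6: W9 <- W4 -> W5 -> W1
Condition 1 (no descendant of W9 in the set): holds — descendants of W9 are {W1}; none are in {}.
Condition 2 (every backdoor path blocked by {}):
  P1: open — no interior node is in the conditioning set.
  P2: open — no interior node is in the conditioning set.
  P3: open — no interior node is in the conditioning set.
  P4: open — no interior node is in the conditioning set.
  P5: blocked at collider W5 (neither it nor any descendant is in the conditioning set).
  P6: open — no interior node is in the conditioning set.
{} does not satisfy the backdoor criterion.

No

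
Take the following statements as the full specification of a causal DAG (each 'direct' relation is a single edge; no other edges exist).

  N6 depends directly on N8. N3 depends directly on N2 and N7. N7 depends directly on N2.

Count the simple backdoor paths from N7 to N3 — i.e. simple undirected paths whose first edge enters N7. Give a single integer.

A backdoor path from N7 to N3 is any simple undirected path whose first edge points into N7 (i.e. leaves N7 via a parent).
Parents of N7: {N2}.
Enumerating:
  P1: N7 <- N2 -> N3
That exhausts the simple backdoor paths. Count: 1.

1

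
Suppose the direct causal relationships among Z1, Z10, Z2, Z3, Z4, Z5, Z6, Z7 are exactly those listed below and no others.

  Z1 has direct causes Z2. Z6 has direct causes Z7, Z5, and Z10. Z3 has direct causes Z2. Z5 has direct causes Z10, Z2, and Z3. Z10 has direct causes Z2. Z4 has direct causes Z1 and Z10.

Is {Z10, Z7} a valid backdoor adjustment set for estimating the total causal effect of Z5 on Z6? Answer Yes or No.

Yes

Backdoor paths from Z5 to Z6 (paths whose first edge points into Z5):
  P1: Z5 <- Z2 -> Z1 -> Z4 <- Z10 -> Z6
  P2: Z5 <- Z2 -> Z10 -> Z6
  P3: Z5 <- Z3 <- Z2 -> Z1 -> Z4 <- Z10 -> Z6
  P4: Z5 <- Z3 <- Z2 -> Z10 -> Z6
  P5: Z5 <- Z10 -> Z6
Condition 1 (no descendant of Z5 in the set): holds — descendants of Z5 are {Z6}; none are in {Z10, Z7}.
Condition 2 (every backdoor path blocked by {Z10, Z7}):
  P1: blocked at collider Z4 (neither it nor any descendant is in the conditioning set).
  P2: blocked at chain node Z10 ∈ conditioning set.
  P3: blocked at collider Z4 (neither it nor any descendant is in the conditioning set).
  P4: blocked at chain node Z10 ∈ conditioning set.
  P5: blocked at fork node Z10 ∈ conditioning set.
{Z10, Z7} satisfies the backdoor criterion.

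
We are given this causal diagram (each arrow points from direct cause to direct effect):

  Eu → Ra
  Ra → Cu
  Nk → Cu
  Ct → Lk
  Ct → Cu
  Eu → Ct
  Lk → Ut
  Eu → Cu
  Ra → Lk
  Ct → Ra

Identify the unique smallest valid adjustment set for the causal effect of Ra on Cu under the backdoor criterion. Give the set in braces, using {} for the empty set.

Variables eligible for adjustment (non-descendants of Ra, excluding Ra and Cu): {Ct, Eu, Nk}.
Backdoor paths from Ra to Cu:
  P1: Ra <- Eu -> Ct -> Cu
  P2: Ra <- Eu -> Cu
  P3: Ra <- Ct <- Eu -> Cu
  P4: Ra <- Ct -> Cu
The empty set is not sufficient: P1 (Ra <- Eu -> Ct -> Cu) has no collider blocking it and no conditioned non-collider, so it is open.
Try {Ct, Eu}:
  P1: blocked at fork node Eu ∈ conditioning set.
  P2: blocked at fork node Eu ∈ conditioning set.
  P3: blocked at chain node Ct ∈ conditioning set.
  P4: blocked at fork node Ct ∈ conditioning set.
{Ct, Eu} contains no descendant of Ra and blocks every backdoor path.
Every element of {Ct, Eu} is needed (dropping Ct leaves P4 open; dropping Eu leaves P2 open), so no proper subset is valid.
Among all size-2 subsets of the eligible variables, only {Ct, Eu} blocks every backdoor path, so it is the unique smallest valid adjustment set.

{Ct, Eu}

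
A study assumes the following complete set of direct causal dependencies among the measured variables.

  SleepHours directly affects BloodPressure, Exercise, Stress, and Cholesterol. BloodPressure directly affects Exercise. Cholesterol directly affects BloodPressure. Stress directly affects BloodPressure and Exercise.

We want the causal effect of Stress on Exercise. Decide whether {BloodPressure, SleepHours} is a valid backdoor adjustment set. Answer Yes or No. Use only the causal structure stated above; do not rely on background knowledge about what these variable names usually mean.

No

Backdoor paths from Stress to Exercise (paths whose first edge points into Stress):
  P1: Stress <- SleepHours -> Cholesterol -> BloodPressure -> Exercise
  P2: Stress <- SleepHours -> BloodPressure -> Exercise
  P3: Stress <- SleepHours -> Exercise
Condition 1 (no descendant of Stress in the set): FAILS — BloodPressure is a descendant of Stress.
Condition 2 (every backdoor path blocked by {BloodPressure, SleepHours}):
  P1: blocked at fork node SleepHours ∈ conditioning set.
  P2: blocked at fork node SleepHours ∈ conditioning set.
  P3: blocked at fork node SleepHours ∈ conditioning set.
{BloodPressure, SleepHours} does not satisfy the backdoor criterion.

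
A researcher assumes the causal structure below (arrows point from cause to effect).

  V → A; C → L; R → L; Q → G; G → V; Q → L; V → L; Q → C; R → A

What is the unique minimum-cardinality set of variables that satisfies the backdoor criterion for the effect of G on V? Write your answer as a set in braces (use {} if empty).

Variables eligible for adjustment (non-descendants of G, excluding G and V): {C, Q, R}.
Backdoor paths from G to V:
  P1: G <- Q -> C -> L <- R -> A <- V
  P2: G <- Q -> C -> L <- V
  P3: G <- Q -> L <- R -> A <- V
  P4: G <- Q -> L <- V
Each backdoor path contains an unconditioned collider, so every path is already blocked with the empty conditioning set:
  P1: blocked at collider L (neither it nor any descendant is in the conditioning set).
  P2: blocked at collider L (neither it nor any descendant is in the conditioning set).
  P3: blocked at collider L (neither it nor any descendant is in the conditioning set).
  P4: blocked at collider L (neither it nor any descendant is in the conditioning set).
The empty set is therefore the unique smallest valid set.

{}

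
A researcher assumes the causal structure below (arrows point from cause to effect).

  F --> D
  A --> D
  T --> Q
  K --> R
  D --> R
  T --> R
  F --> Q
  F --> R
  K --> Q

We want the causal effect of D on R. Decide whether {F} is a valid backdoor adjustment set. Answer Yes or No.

Backdoor paths from D to R (paths whose first edge points into D):
  P1: D <- F -> R
  P2: D <- F -> Q <- K -> R
  P3: D <- F -> Q <- T -> R
Condition 1 (no descendant of D in the set): holds — descendants of D are {R}; none are in {F}.
Condition 2 (every backdoor path blocked by {F}):
  P1: blocked at fork node F ∈ conditioning set.
  P2: blocked at fork node F ∈ conditioning set.
  P3: blocked at fork node F ∈ conditioning set.
{F} satisfies the backdoor criterion.

Yes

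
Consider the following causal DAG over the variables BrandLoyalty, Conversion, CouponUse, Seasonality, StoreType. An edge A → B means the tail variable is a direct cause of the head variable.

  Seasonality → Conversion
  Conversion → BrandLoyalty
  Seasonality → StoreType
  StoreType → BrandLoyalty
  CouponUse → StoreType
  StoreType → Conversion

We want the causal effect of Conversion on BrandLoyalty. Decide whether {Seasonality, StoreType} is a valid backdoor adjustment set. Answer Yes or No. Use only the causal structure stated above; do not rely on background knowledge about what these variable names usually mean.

Backdoor paths from Conversion to BrandLoyalty (paths whose first edge points into Conversion):
  P1: Conversion <- Seasonality -> StoreType -> BrandLoyalty
  P2: Conversion <- StoreType -> BrandLoyalty
Condition 1 (no descendant of Conversion in the set): holds — descendants of Conversion are {BrandLoyalty}; none are in {Seasonality, StoreType}.
Condition 2 (every backdoor path blocked by {Seasonality, StoreType}):
  P1: blocked at fork node Seasonality ∈ conditioning set.
  P2: blocked at fork node StoreType ∈ conditioning set.
{Seasonality, StoreType} satisfies the backdoor criterion.

Yes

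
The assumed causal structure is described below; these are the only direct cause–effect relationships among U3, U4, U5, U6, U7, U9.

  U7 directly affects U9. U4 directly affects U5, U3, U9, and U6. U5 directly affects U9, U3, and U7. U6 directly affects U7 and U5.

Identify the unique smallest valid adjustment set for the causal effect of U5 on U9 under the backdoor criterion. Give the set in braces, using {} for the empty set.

{U4, U6}

Variables eligible for adjustment (non-descendants of U5, excluding U5 and U9): {U4, U6}.
Backdoor paths from U5 to U9:
  P1: U5 <- U4 -> U6 -> U7 -> U9
  P2: U5 <- U4 -> U9
  P3: U5 <- U6 <- U4 -> U9
  P4: U5 <- U6 -> U7 -> U9
The empty set is not sufficient: P1 (U5 <- U4 -> U6 -> U7 -> U9) has no collider blocking it and no conditioned non-collider, so it is open.
Try {U4, U6}:
  P1: blocked at fork node U4 ∈ conditioning set.
  P2: blocked at fork node U4 ∈ conditioning set.
  P3: blocked at chain node U6 ∈ conditioning set.
  P4: blocked at fork node U6 ∈ conditioning set.
{U4, U6} contains no descendant of U5 and blocks every backdoor path.
Every element of {U4, U6} is needed (dropping U4 leaves P2 open; dropping U6 leaves P4 open), so no proper subset is valid.
Among all size-2 subsets of the eligible variables, only {U4, U6} blocks every backdoor path, so it is the unique smallest valid adjustment set.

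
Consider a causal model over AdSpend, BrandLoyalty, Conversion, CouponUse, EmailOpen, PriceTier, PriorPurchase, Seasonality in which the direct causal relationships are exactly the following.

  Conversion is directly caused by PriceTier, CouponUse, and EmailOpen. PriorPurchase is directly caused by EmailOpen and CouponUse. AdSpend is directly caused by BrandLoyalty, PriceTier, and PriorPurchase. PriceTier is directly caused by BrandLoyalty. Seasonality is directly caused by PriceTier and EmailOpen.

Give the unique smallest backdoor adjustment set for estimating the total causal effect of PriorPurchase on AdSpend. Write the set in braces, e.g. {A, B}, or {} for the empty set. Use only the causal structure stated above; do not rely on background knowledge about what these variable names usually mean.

{}

Variables eligible for adjustment (non-descendants of PriorPurchase, excluding PriorPurchase and AdSpend): {BrandLoyalty, Conversion, CouponUse, EmailOpen, PriceTier, Seasonality}.
Backdoor paths from PriorPurchase to AdSpend:
  P1: PriorPurchase <- EmailOpen -> Seasonality <- PriceTier <- BrandLoyalty -> AdSpend
  P2: PriorPurchase <- EmailOpen -> Seasonality <- PriceTier -> AdSpend
  P3: PriorPurchase <- EmailOpen -> Conversion <- PriceTier <- BrandLoyalty -> AdSpend
  P4: PriorPurchase <- EmailOpen -> Conversion <- PriceTier -> AdSpend
  P5: PriorPurchase <- CouponUse -> Conversion <- EmailOpen -> Seasonality <- PriceTier <- BrandLoyalty -> AdSpend
  P6: PriorPurchase <- CouponUse -> Conversion <- EmailOpen -> Seasonality <- PriceTier -> AdSpend
  P7: PriorPurchase <- CouponUse -> Conversion <- PriceTier <- BrandLoyalty -> AdSpend
  P8: PriorPurchase <- CouponUse -> Conversion <- PriceTier -> AdSpend
Each backdoor path contains an unconditioned collider, so every path is already blocked with the empty conditioning set:
  P1: blocked at collider Seasonality (neither it nor any descendant is in the conditioning set).
  P2: blocked at collider Seasonality (neither it nor any descendant is in the conditioning set).
  P3: blocked at collider Conversion (neither it nor any descendant is in the conditioning set).
  P4: blocked at collider Conversion (neither it nor any descendant is in the conditioning set).
  P5: blocked at collider Conversion (neither it nor any descendant is in the conditioning set).
  P6: blocked at collider Conversion (neither it nor any descendant is in the conditioning set).
  P7: blocked at collider Conversion (neither it nor any descendant is in the conditioning set).
  P8: blocked at collider Conversion (neither it nor any descendant is in the conditioning set).
The empty set is therefore the unique smallest valid set.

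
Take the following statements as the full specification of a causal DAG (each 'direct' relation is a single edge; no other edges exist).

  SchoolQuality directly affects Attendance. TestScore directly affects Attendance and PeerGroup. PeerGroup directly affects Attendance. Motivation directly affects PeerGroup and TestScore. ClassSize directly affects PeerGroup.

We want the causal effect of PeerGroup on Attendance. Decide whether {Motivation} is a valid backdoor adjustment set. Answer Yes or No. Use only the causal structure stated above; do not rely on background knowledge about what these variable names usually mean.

Backdoor paths from PeerGroup to Attendance (paths whose first edge points into PeerGroup):
  P1: PeerGroup <- Motivation -> TestScore -> Attendance
  P2: PeerGroup <- TestScore -> Attendance
Condition 1 (no descendant of PeerGroup in the set): holds — descendants of PeerGroup are {Attendance}; none are in {Motivation}.
Condition 2 (every backdoor path blocked by {Motivation}):
  P1: blocked at fork node Motivation ∈ conditioning set.
  P2: open — no interior node is in the conditioning set.
{Motivation} does not satisfy the backdoor criterion.

No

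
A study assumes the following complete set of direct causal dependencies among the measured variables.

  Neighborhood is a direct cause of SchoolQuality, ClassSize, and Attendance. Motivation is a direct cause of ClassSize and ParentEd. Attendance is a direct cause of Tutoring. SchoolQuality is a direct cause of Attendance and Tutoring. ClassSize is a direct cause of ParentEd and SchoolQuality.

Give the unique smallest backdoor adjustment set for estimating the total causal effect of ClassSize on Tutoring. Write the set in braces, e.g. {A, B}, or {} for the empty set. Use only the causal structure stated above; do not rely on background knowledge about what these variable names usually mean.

{Neighborhood}

Variables eligible for adjustment (non-descendants of ClassSize, excluding ClassSize and Tutoring): {Motivation, Neighborhood}.
Backdoor paths from ClassSize to Tutoring:
  P1: ClassSize <- Neighborhood -> SchoolQuality -> Attendance -> Tutoring
  P2: ClassSize <- Neighborhood -> SchoolQuality -> Tutoring
  P3: ClassSize <- Neighborhood -> Attendance <- SchoolQuality -> Tutoring
  P4: ClassSize <- Neighborhood -> Attendance -> Tutoring
The empty set is not sufficient: P1 (ClassSize <- Neighborhood -> SchoolQuality -> Attendance -> Tutoring) has no collider blocking it and no conditioned non-collider, so it is open.
Try {Neighborhood}:
  P1: blocked at fork node Neighborhood ∈ conditioning set.
  P2: blocked at fork node Neighborhood ∈ conditioning set.
  P3: blocked at fork node Neighborhood ∈ conditioning set.
  P4: blocked at fork node Neighborhood ∈ conditioning set.
{Neighborhood} contains no descendant of ClassSize and blocks every backdoor path.
No other singleton works — e.g. {Motivation} leaves P1 open — so {Neighborhood} is the unique smallest valid adjustment set.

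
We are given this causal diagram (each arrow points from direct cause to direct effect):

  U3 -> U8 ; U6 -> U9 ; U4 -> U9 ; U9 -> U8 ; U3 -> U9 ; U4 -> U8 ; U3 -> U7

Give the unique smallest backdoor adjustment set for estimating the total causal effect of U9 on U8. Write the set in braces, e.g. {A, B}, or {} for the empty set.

{U3, U4}

Variables eligible for adjustment (non-descendants of U9, excluding U9 and U8): {U3, U4, U6, U7}.
Backdoor paths from U9 to U8:
  P1: U9 <- U4 -> U8
  P2: U9 <- U3 -> U8
The empty set is not sufficient: P1 (U9 <- U4 -> U8) has no collider blocking it and no conditioned non-collider, so it is open.
Try {U3, U4}:
  P1: blocked at fork node U4 ∈ conditioning set.
  P2: blocked at fork node U3 ∈ conditioning set.
{U3, U4} contains no descendant of U9 and blocks every backdoor path.
Every element of {U3, U4} is needed (dropping U3 leaves P2 open; dropping U4 leaves P1 open), so no proper subset is valid.
Among all size-2 subsets of the eligible variables, only {U3, U4} blocks every backdoor path, so it is the unique smallest valid adjustment set.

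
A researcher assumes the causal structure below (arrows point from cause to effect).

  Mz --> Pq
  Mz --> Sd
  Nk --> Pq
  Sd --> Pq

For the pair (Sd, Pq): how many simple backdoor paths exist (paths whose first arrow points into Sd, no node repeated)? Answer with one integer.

A backdoor path from Sd to Pq is any simple undirected path whose first edge points into Sd (i.e. leaves Sd via a parent).
Parents of Sd: {Mz}.
Enumerating:
  P1: Sd <- Mz -> Pq
That exhausts the simple backdoor paths. Count: 1.

1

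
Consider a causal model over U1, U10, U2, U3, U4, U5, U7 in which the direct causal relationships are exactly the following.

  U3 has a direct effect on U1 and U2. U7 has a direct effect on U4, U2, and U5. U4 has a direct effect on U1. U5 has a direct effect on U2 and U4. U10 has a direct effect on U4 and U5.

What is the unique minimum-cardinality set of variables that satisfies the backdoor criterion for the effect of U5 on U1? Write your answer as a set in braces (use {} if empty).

{U10, U7}

Variables eligible for adjustment (non-descendants of U5, excluding U5 and U1): {U10, U3, U7}.
Backdoor paths from U5 to U1:
  P1: U5 <- U10 -> U4 <- U7 -> U2 <- U3 -> U1
  P2: U5 <- U10 -> U4 -> U1
  P3: U5 <- U7 -> U4 -> U1
  P4: U5 <- U7 -> U2 <- U3 -> U1
The empty set is not sufficient: P2 (U5 <- U10 -> U4 -> U1) has no collider blocking it and no conditioned non-collider, so it is open.
Try {U10, U7}:
  P1: blocked at fork node U10 ∈ conditioning set.
  P2: blocked at fork node U10 ∈ conditioning set.
  P3: blocked at fork node U7 ∈ conditioning set.
  P4: blocked at fork node U7 ∈ conditioning set.
{U10, U7} contains no descendant of U5 and blocks every backdoor path.
Every element of {U10, U7} is needed (dropping U10 leaves P2 open; dropping U7 leaves P3 open), so no proper subset is valid.
Among all size-2 subsets of the eligible variables, only {U10, U7} blocks every backdoor path, so it is the unique smallest valid adjustment set.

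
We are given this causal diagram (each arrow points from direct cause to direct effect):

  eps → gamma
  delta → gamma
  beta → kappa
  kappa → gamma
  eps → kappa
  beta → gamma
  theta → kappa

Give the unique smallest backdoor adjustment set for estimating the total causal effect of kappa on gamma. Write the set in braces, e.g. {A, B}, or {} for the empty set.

{beta, eps}

Variables eligible for adjustment (non-descendants of kappa, excluding kappa and gamma): {beta, delta, eps, theta}.
Backdoor paths from kappa to gamma:
  P1: kappa <- beta -> gamma
  P2: kappa <- eps -> gamma
The empty set is not sufficient: P1 (kappa <- beta -> gamma) has no collider blocking it and no conditioned non-collider, so it is open.
Try {beta, eps}:
  P1: blocked at fork node beta ∈ conditioning set.
  P2: blocked at fork node eps ∈ conditioning set.
{beta, eps} contains no descendant of kappa and blocks every backdoor path.
Every element of {beta, eps} is needed (dropping beta leaves P1 open; dropping eps leaves P2 open), so no proper subset is valid.
Among all size-2 subsets of the eligible variables, only {beta, eps} blocks every backdoor path, so it is the unique smallest valid adjustment set.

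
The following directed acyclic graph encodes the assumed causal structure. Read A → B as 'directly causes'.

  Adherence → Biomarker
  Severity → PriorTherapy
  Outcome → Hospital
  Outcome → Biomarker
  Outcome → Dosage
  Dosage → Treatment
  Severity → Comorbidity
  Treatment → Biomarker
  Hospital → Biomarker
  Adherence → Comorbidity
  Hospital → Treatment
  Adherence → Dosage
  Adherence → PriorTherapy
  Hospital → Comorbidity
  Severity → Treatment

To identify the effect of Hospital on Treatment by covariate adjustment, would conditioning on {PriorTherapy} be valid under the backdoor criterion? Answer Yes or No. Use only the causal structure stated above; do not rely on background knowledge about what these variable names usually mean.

Backdoor paths from Hospital to Treatment (paths whose first edge points into Hospital):
  P1: Hospital <- Outcome -> Dosage <- Adherence -> PriorTherapy <- Severity -> Treatment
  P2: Hospital <- Outcome -> Dosage <- Adherence -> Comorbidity <- Severity -> Treatment
  P3: Hospital <- Outcome -> Dosage <- Adherence -> Biomarker <- Treatment
  P4: Hospital <- Outcome -> Dosage -> Treatment
  P5: Hospital <- Outcome -> Biomarker <- Adherence -> PriorTherapy <- Severity -> Treatment
  P6: Hospital <- Outcome -> Biomarker <- Adherence -> Dosage -> Treatment
  P7: Hospital <- Outcome -> Biomarker <- Adherence -> Comorbidity <- Severity -> Treatment
  P8: Hospital <- Outcome -> Biomarker <- Treatment
Condition 1 (no descendant of Hospital in the set): holds — descendants of Hospital are {Biomarker, Comorbidity, Treatment}; none are in {PriorTherapy}.
Condition 2 (every backdoor path blocked by {PriorTherapy}):
  P1: blocked at collider Dosage (neither it nor any descendant is in the conditioning set).
  P2: blocked at collider Dosage (neither it nor any descendant is in the conditioning set).
  P3: blocked at collider Dosage (neither it nor any descendant is in the conditioning set).
  P4: open — no interior node is in the conditioning set.
  P5: blocked at collider Biomarker (neither it nor any descendant is in the conditioning set).
  P6: blocked at collider Biomarker (neither it nor any descendant is in the conditioning set).
  P7: blocked at collider Biomarker (neither it nor any descendant is in the conditioning set).
  P8: blocked at collider Biomarker (neither it nor any descendant is in the conditioning set).
{PriorTherapy} does not satisfy the backdoor criterion.

No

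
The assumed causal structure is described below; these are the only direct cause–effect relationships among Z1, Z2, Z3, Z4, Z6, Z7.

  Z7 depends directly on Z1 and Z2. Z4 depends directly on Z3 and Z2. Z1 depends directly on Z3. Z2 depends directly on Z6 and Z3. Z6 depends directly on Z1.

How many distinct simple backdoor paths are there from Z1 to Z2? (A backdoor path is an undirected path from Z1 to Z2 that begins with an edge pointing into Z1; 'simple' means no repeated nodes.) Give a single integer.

2

A backdoor path from Z1 to Z2 is any simple undirected path whose first edge points into Z1 (i.e. leaves Z1 via a parent).
Parents of Z1: {Z3}.
Enumerating:
  P1: Z1 <- Z3 -> Z2
  P2: Z1 <- Z3 -> Z4 <- Z2
That exhausts the simple backdoor paths. Count: 2.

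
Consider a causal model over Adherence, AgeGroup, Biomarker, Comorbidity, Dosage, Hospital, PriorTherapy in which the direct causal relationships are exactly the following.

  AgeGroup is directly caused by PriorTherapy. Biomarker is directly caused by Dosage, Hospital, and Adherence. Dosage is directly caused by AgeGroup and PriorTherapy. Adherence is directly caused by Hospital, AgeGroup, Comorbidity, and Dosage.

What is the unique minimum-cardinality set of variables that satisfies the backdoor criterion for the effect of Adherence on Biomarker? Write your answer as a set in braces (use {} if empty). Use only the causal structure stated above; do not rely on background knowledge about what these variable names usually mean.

{Dosage, Hospital}

Variables eligible for adjustment (non-descendants of Adherence, excluding Adherence and Biomarker): {AgeGroup, Comorbidity, Dosage, Hospital, PriorTherapy}.
Backdoor paths from Adherence to Biomarker:
  P1: Adherence <- AgeGroup <- PriorTherapy -> Dosage -> Biomarker
  P2: Adherence <- AgeGroup -> Dosage -> Biomarker
  P3: Adherence <- Dosage -> Biomarker
  P4: Adherence <- Hospital -> Biomarker
The empty set is not sufficient: P1 (Adherence <- AgeGroup <- PriorTherapy -> Dosage -> Biomarker) has no collider blocking it and no conditioned non-collider, so it is open.
Try {Dosage, Hospital}:
  P1: blocked at chain node Dosage ∈ conditioning set.
  P2: blocked at chain node Dosage ∈ conditioning set.
  P3: blocked at fork node Dosage ∈ conditioning set.
  P4: blocked at fork node Hospital ∈ conditioning set.
{Dosage, Hospital} contains no descendant of Adherence and blocks every backdoor path.
Every element of {Dosage, Hospital} is needed (dropping Dosage leaves P1 open; dropping Hospital leaves P4 open), so no proper subset is valid.
Among all size-2 subsets of the eligible variables, only {Dosage, Hospital} blocks every backdoor path, so it is the unique smallest valid adjustment set.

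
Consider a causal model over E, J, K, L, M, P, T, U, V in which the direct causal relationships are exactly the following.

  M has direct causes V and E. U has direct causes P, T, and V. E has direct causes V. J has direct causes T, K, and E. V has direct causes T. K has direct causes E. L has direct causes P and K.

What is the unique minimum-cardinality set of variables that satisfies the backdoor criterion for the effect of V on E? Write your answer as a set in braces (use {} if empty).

{}

Variables eligible for adjustment (non-descendants of V, excluding V and E): {P, T}.
Backdoor paths from V to E:
  P1: V <- T -> U <- P -> L <- K <- E
  P2: V <- T -> U <- P -> L <- K -> J <- E
  P3: V <- T -> J <- E
  P4: V <- T -> J <- K <- E
Each backdoor path contains an unconditioned collider, so every path is already blocked with the empty conditioning set:
  P1: blocked at collider U (neither it nor any descendant is in the conditioning set).
  P2: blocked at collider U (neither it nor any descendant is in the conditioning set).
  P3: blocked at collider J (neither it nor any descendant is in the conditioning set).
  P4: blocked at collider J (neither it nor any descendant is in the conditioning set).
The empty set is therefore the unique smallest valid set.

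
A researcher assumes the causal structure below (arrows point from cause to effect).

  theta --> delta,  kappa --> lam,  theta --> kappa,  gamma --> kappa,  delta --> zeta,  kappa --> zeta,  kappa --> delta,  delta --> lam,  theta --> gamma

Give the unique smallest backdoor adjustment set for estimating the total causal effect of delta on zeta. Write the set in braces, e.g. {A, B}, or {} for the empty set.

{kappa}

Variables eligible for adjustment (non-descendants of delta, excluding delta and zeta): {gamma, kappa, theta}.
Backdoor paths from delta to zeta:
  P1: delta <- theta -> gamma -> kappa -> zeta
  P2: delta <- theta -> kappa -> zeta
  P3: delta <- kappa -> zeta
The empty set is not sufficient: P1 (delta <- theta -> gamma -> kappa -> zeta) has no collider blocking it and no conditioned non-collider, so it is open.
Try {kappa}:
  P1: blocked at chain node kappa ∈ conditioning set.
  P2: blocked at chain node kappa ∈ conditioning set.
  P3: blocked at fork node kappa ∈ conditioning set.
{kappa} contains no descendant of delta and blocks every backdoor path.
No other singleton works — e.g. {theta} leaves P3 open — so {kappa} is the unique smallest valid adjustment set.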